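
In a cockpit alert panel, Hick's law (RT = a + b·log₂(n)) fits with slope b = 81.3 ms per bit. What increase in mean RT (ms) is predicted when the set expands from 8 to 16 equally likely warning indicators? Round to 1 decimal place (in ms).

81.3 ms

Only the slope matters, since a is common to both: ΔRT = b·log₂(n₂/n₁).
log₂(16) − log₂(8) = log₂(16/8) = log₂(2) = 1.
ΔRT = 81.3 × 1.0000 = 81.300 ms.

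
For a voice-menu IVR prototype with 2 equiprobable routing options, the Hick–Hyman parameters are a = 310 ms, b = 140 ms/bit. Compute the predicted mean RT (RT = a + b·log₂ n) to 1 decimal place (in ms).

450.0 ms

log₂(2) = 1 bits, so RT = 310 + 140 × 1 ≈ 450.000 ms.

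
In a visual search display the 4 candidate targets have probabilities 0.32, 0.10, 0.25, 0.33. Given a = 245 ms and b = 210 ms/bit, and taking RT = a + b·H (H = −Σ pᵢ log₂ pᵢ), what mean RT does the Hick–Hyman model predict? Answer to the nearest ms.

641 ms

Entropy contributions −pᵢ log₂ pᵢ: 0.5260, 0.3322, 0.5000, 0.5278; sum H = 1.8860 bits.
RT = a + bH = 245 + 210·1.8860 = 641.07 ms.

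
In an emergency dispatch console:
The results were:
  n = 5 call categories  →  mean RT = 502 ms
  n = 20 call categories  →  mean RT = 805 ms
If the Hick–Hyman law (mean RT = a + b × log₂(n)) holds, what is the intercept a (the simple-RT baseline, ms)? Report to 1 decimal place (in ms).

150.2 ms

The slope on a log₂ axis is (805 − 502) / (4.3219 − 2.3219) = 151.500 ms/bit.
a = RT₁ − b·log₂ n₁ = 502 − 151.500 × 2.3219 = 150.228 ms.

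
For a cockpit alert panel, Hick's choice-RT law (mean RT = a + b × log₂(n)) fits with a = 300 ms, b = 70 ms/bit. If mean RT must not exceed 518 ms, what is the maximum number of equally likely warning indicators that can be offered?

Set 300 + 70·log₂ n ≤ 518 → log₂ n ≤ (518 − 300)/70 = 3.1143.
So n ≤ 2^3.1143 = 8.660; the largest integer n is 8.

8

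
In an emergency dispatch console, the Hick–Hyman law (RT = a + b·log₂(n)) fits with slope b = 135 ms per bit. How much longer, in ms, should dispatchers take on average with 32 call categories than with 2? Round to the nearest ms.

540 ms

The intercept a cancels: ΔRT = b·(log₂ n₂ − log₂ n₁) = b·log₂(n₂/n₁).
log₂(32) − log₂(2) = log₂(32/2) = log₂(16) = 4.
ΔRT = 135 × 4.0000 = 540.000 ms.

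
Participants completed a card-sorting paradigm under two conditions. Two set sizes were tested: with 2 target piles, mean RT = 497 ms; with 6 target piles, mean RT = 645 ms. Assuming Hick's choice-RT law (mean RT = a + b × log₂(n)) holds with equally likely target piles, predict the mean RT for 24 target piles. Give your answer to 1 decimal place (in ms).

831.8 ms

With log₂ n on the abscissa the relation is linear; from the two conditions:
  b = (645 − 497) / (log₂ 6 − log₂ 2) = 148 / (2.5850 − 1) = 93.378 ms/bit
  a = 497 − 93.378 × 1 = 403.622 ms
Then RT(24) = 403.622 + 93.378 × log₂ 24 = 403.622 + 93.378 × 4.5850 ≈ 831.755 ms.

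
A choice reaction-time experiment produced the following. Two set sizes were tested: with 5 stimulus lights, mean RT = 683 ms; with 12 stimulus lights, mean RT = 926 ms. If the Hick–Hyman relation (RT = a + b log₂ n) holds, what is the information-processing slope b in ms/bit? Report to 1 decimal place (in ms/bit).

192.4 ms/bit

b = (RT₂ − RT₁)/(log₂ n₂ − log₂ n₁) = (926 − 683)/(3.5850 − 2.3219) = 192.394 ms/bit.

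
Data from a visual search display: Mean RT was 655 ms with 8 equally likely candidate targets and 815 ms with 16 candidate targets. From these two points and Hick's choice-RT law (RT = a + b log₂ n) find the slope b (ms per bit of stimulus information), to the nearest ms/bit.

b = (RT₂ − RT₁)/(log₂ n₂ − log₂ n₁) = (815 − 655)/(4 − 3) = 160 ms/bit.

160 ms/bit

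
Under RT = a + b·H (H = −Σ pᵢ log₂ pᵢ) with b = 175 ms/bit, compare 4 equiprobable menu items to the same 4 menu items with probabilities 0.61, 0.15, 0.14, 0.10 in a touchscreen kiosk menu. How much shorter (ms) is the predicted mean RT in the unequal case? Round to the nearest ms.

74 ms

Equiprobable entropy H₀ = log₂ 4 = 2.0000 bits.
Skewed entropy H = −Σ pᵢ log₂ pᵢ = 1.5749 bits.
ΔRT = b·(H₀ − H) = 175 × 0.4251 = 74.40 ms.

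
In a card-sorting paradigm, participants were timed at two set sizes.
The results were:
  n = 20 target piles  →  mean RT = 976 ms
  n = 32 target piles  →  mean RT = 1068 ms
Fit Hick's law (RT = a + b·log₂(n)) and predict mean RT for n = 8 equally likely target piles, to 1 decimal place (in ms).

796.6 ms

With log₂ n on the abscissa the relation is linear; from the two conditions:
  b = (1068 − 976) / (log₂ 32 − log₂ 20) = 92 / (5 − 4.3219) = 135.679 ms/bit
  a = 976 − 135.679 × 4.3219 = 389.606 ms
Then RT(8) = 389.606 + 135.679 × log₂ 8 = 389.606 + 135.679 × 3 ≈ 796.642 ms.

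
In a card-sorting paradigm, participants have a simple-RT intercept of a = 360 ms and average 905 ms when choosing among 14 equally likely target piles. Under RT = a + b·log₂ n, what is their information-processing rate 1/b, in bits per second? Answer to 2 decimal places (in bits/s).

Choice component = 905 − 360 = 545 ms over log₂(14) = 3.8074 bits.
b = 545 / 3.8074 = 143.144 ms/bit, so 1/b = 6.986 bits/s.

6.99 bits/s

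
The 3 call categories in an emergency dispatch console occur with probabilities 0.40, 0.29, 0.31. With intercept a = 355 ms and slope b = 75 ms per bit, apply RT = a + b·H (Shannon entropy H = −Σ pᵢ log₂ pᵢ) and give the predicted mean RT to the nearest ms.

Entropy contributions −pᵢ log₂ pᵢ: 0.5288, 0.5179, 0.5238; sum H = 1.5705 bits.
RT = a + bH = 355 + 75·1.5705 = 472.79 ms.

473 ms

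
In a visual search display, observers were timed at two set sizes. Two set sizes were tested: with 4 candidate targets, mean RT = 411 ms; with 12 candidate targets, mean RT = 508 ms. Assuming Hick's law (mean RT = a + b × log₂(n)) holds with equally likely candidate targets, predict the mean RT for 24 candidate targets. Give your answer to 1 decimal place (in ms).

569.2 ms

With log₂ n on the abscissa the relation is linear; from the two conditions:
  b = (508 − 411) / (log₂ 12 − log₂ 4) = 97 / (3.5850 − 2) = 61.200 ms/bit
  a = 411 − 61.200 × 2 = 288.600 ms
Then RT(24) = 288.600 + 61.200 × log₂ 24 = 288.600 + 61.200 × 4.5850 ≈ 569.200 ms.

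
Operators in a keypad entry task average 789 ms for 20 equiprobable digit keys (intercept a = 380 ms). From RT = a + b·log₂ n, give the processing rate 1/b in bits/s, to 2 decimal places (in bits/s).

b = (789 − 380)/log₂ 20 = 409/4.3219 = 94.634 ms per bit = 0.09463 s/bit; the reciprocal is 10.567 bits/s.

10.57 bits/s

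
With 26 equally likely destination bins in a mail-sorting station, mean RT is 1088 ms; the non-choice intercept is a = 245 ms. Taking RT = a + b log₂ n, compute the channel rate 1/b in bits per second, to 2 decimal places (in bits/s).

5.58 bits/s

Choice component = 1088 − 245 = 843 ms over log₂(26) = 4.7004 bits.
b = 843 / 4.7004 = 179.345 ms/bit, so 1/b = 5.576 bits/s.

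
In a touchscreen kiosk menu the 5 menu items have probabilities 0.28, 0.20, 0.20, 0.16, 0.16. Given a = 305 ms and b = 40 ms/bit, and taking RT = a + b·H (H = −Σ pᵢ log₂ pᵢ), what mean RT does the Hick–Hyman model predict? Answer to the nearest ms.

Entropy contributions −pᵢ log₂ pᵢ: 0.5142, 0.4644, 0.4644, 0.4230, 0.4230; sum H = 2.2890 bits.
RT = a + bH = 305 + 40·2.2890 = 396.56 ms.

397 ms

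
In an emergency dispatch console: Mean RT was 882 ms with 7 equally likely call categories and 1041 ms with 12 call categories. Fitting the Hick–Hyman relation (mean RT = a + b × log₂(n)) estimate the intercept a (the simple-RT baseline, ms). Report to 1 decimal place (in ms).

The slope on a log₂ axis is (1041 − 882) / (3.5850 − 2.8074) = 204.473 ms/bit.
a = RT₁ − b·log₂ n₁ = 882 − 204.473 × 2.8074 = 307.971 ms.

308.0 ms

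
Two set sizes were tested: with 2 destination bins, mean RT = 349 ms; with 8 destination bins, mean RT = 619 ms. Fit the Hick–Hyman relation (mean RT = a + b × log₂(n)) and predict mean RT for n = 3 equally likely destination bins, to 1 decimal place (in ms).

428.0 ms

Fit slope and intercept:
  b = (619 − 349) / (log₂ 8 − log₂ 2) = 270 / (3 − 1) = 135.000 ms/bit
  a = 349 − 135.000 × 1 = 214.000 ms
Then RT(3) = 214.000 + 135.000 × log₂ 3 = 214.000 + 135.000 × 1.5850 ≈ 427.970 ms.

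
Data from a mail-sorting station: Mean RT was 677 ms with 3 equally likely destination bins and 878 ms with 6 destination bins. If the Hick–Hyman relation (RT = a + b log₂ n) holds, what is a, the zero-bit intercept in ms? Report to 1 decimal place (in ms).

358.4 ms

Slope: b = (878 − 677) / (log₂ 6 − log₂ 3) = 201/1.0000 = 201.000 ms/bit.
a = RT₁ − b·log₂ n₁ = 677 − 201.000 × 1.5850 = 358.423 ms.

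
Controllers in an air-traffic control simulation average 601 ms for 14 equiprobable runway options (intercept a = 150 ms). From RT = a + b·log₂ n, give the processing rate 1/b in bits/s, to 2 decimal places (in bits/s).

Choice component = 601 − 150 = 451 ms over log₂(14) = 3.8074 bits.
b = 451 / 3.8074 = 118.455 ms/bit, so 1/b = 8.442 bits/s.

8.44 bits/s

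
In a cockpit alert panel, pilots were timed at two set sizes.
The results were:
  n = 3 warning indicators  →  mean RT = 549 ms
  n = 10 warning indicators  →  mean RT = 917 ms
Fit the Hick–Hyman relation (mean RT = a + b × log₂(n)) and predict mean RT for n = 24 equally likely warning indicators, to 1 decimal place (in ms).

1184.6 ms

Solve the two-equation system in a and b:
  b = (917 − 549) / (log₂ 10 − log₂ 3) = 368 / (3.3219 − 1.5850) = 211.864 ms/bit
  a = 549 − 211.864 × 1.5850 = 213.204 ms
Then RT(24) = 213.204 + 211.864 × log₂ 24 = 213.204 + 211.864 × 4.5850 ≈ 1184.591 ms.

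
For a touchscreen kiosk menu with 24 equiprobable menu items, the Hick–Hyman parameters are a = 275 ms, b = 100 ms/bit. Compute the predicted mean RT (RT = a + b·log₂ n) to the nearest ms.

log₂(24) = 4.5850 bits, so RT = 275 + 100 × 4.5850 ≈ 733.496 ms.

733 ms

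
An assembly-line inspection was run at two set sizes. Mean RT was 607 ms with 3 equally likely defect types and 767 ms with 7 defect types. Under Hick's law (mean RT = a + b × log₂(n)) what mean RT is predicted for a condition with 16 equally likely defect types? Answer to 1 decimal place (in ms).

Fit slope and intercept:
  b = (767 − 607) / (log₂ 7 − log₂ 3) = 160 / (2.8074 − 1.5850) = 130.891 ms/bit
  a = 607 − 130.891 × 1.5850 = 399.543 ms
Then RT(16) = 399.543 + 130.891 × log₂ 16 = 399.543 + 130.891 × 4 ≈ 923.106 ms.

923.1 ms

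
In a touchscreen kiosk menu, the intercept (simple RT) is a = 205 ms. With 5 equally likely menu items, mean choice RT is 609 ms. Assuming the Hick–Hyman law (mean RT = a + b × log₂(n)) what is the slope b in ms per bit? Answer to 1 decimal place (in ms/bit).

174.0 ms/bit

5 alternatives carry log₂ 5 = 2.3219 bits; the choice cost is 609 − 205 = 404 ms, so b = 404/2.3219 = 173.993 ms/bit.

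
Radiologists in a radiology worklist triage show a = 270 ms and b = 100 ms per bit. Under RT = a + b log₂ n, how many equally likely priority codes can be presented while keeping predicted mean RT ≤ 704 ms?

Information budget: (704 − 270)/100 = 4.3400 bits, so n ≤ 2^4.3400 = 20.252 → at most 20.

20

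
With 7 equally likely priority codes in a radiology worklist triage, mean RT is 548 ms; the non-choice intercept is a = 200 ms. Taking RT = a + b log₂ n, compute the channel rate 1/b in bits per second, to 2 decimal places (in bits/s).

Choice component = 548 − 200 = 348 ms over log₂(7) = 2.8074 bits.
b = 348 / 2.8074 = 123.960 ms/bit, so 1/b = 8.067 bits/s.

8.07 bits/s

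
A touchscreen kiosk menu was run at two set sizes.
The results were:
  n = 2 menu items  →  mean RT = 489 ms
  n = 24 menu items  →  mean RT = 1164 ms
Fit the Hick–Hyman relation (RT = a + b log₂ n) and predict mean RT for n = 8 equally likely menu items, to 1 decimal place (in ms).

865.6 ms

Solve the two-equation system in a and b:
  b = (1164 − 489) / (log₂ 24 − log₂ 2) = 675 / (4.5850 − 1) = 188.286 ms/bit
  a = 489 − 188.286 × 1 = 300.714 ms
Then RT(8) = 300.714 + 188.286 × log₂ 8 = 300.714 + 188.286 × 3 ≈ 865.573 ms.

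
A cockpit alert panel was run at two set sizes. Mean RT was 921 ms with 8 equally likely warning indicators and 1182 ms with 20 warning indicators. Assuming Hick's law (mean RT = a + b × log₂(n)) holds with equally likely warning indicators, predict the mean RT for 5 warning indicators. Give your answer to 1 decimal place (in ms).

787.1 ms

With log₂ n on the abscissa the relation is linear; from the two conditions:
  b = (1182 − 921) / (log₂ 20 − log₂ 8) = 261 / (4.3219 − 3) = 197.439 ms/bit
  a = 921 − 197.439 × 3 = 328.683 ms
Then RT(5) = 328.683 + 197.439 × log₂ 5 = 328.683 + 197.439 × 2.3219 ≈ 787.122 ms.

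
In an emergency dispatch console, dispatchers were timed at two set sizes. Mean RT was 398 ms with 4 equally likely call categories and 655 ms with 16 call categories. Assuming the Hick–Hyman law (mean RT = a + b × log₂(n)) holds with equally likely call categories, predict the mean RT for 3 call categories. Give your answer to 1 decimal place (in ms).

344.7 ms

Solve the two-equation system in a and b:
  b = (655 − 398) / (log₂ 16 − log₂ 4) = 257 / (4 − 2) = 128.500 ms/bit
  a = 398 − 128.500 × 2 = 141.000 ms
Then RT(3) = 141.000 + 128.500 × log₂ 3 = 141.000 + 128.500 × 1.5850 ≈ 344.668 ms.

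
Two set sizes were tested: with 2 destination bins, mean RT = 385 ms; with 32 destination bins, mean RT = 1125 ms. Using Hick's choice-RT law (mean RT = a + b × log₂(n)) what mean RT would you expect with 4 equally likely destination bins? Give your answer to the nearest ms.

570 ms

With log₂ n on the abscissa the relation is linear; from the two conditions:
  b = (1125 − 385) / (log₂ 32 − log₂ 2) = 740 / (5 − 1) = 185 ms/bit
  a = 385 − 185 × 1 = 200 ms
Then RT(4) = 200 + 185 × log₂ 4 = 200 + 185 × 2 ≈ 570.000 ms.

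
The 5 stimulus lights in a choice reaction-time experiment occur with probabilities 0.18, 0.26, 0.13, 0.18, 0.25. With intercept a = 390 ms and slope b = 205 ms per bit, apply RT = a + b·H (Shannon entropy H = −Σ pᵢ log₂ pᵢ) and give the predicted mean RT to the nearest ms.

857 ms

Entropy contributions −pᵢ log₂ pᵢ: 0.4453, 0.5053, 0.3826, 0.4453, 0.5000; sum H = 2.2785 bits.
RT = a + bH = 390 + 205·2.2785 = 857.10 ms.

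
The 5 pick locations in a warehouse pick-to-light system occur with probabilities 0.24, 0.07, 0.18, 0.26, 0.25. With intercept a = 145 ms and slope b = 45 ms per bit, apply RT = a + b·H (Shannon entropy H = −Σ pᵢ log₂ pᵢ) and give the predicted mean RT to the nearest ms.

Entropy contributions −pᵢ log₂ pᵢ: 0.4941, 0.2686, 0.4453, 0.5053, 0.5000; sum H = 2.2133 bits.
RT = a + bH = 145 + 45·2.2133 = 244.60 ms.

245 ms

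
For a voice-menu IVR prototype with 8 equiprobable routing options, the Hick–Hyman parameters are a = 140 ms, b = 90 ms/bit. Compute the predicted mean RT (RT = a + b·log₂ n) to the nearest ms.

log₂(8) = 3 bits, so RT = 140 + 90 × 3 ≈ 410.000 ms.

410 ms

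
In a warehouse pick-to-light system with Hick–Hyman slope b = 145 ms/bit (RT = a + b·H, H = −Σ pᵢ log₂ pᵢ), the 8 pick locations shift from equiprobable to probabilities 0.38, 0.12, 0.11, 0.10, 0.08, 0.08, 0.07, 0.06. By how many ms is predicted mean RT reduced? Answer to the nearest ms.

The RT saving is b·ΔH. Equiprobable H₀ = log₂(8) = 3.0000 bits; with the given probabilities H = 2.6751 bits.
b·(H₀ − H) = 145 × (3.0000 − 2.6751) = 47.11 ms.

47 ms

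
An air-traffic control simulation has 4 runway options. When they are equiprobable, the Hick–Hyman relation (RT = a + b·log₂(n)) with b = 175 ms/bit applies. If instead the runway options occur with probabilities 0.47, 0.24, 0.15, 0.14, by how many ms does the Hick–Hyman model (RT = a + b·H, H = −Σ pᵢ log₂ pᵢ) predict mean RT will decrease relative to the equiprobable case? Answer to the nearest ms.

Equiprobable entropy H₀ = log₂ 4 = 2.0000 bits.
Skewed entropy H = −Σ pᵢ log₂ pᵢ = 1.8137 bits.
ΔRT = b·(H₀ − H) = 175 × 0.1863 = 32.59 ms.

33 ms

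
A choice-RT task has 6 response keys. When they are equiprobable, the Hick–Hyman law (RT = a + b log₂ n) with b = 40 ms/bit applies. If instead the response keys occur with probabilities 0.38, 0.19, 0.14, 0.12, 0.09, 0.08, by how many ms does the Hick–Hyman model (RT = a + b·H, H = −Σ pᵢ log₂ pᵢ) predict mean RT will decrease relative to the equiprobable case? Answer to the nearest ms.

9 ms

Equiprobable entropy H₀ = log₂ 6 = 2.5850 bits.
Skewed entropy H = −Σ pᵢ log₂ pᵢ = 2.3540 bits.
ΔRT = b·(H₀ − H) = 40 × 0.2309 = 9.24 ms.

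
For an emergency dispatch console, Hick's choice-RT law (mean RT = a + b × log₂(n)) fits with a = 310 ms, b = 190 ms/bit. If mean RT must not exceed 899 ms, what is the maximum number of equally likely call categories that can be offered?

8

190·log₂ n ≤ 899 − 310 = 589, giving log₂ n ≤ 3.1000 and n ≤ 8.574. The largest whole number is 8.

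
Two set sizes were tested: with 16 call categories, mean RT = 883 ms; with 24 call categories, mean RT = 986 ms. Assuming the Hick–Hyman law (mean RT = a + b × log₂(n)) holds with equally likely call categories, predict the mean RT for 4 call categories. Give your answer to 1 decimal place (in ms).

530.8 ms

RT is linear in log₂ n, so two points fix the line:
  b = (986 − 883) / (log₂ 24 − log₂ 16) = 103 / (4.5850 − 4) = 176.080 ms/bit
  a = 883 − 176.080 × 4 = 178.681 ms
Then RT(4) = 178.681 + 176.080 × log₂ 4 = 178.681 + 176.080 × 2 ≈ 530.841 ms.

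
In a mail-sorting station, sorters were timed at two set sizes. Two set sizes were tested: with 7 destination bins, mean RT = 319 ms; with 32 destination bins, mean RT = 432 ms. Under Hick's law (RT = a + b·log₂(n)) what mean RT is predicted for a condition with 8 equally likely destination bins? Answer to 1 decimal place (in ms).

328.9 ms

Solve the two-equation system in a and b:
  b = (432 − 319) / (log₂ 32 − log₂ 7) = 113 / (5 − 2.8074) = 51.536 ms/bit
  a = 319 − 51.536 × 2.8074 = 174.320 ms
Then RT(8) = 174.320 + 51.536 × log₂ 8 = 174.320 + 51.536 × 3 ≈ 328.928 ms.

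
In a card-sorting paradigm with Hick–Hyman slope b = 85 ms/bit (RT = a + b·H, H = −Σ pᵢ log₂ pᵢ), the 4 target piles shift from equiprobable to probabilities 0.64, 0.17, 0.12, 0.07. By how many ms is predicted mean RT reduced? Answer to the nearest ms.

Equiprobable entropy H₀ = log₂ 4 = 2.0000 bits.
Skewed entropy H = −Σ pᵢ log₂ pᵢ = 1.4823 bits.
ΔRT = b·(H₀ − H) = 85 × 0.5177 = 44.01 ms.

44 ms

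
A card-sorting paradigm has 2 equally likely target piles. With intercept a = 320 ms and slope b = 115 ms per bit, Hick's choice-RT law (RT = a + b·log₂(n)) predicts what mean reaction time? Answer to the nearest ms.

log₂(2) = 1 bits, so RT = 320 + 115 × 1 ≈ 435.000 ms.

435 ms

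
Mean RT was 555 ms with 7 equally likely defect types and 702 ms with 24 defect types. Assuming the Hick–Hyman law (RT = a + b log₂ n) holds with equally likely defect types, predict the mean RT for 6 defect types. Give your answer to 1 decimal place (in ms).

536.6 ms

Fit slope and intercept:
  b = (702 − 555) / (log₂ 24 − log₂ 7) = 147 / (4.5850 − 2.8074) = 82.695 ms/bit
  a = 555 − 82.695 × 2.8074 = 322.845 ms
Then RT(6) = 322.845 + 82.695 × log₂ 6 = 322.845 + 82.695 × 2.5850 ≈ 536.609 ms.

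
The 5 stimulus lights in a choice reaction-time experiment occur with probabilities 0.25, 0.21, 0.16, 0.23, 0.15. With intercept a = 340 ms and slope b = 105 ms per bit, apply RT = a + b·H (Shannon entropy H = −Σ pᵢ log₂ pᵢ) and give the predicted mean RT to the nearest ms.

H = 0.25·log₂(1/0.25) + 0.21·log₂(1/0.21) + 0.16·log₂(1/0.16) + 0.23·log₂(1/0.23) + 0.15·log₂(1/0.15) = 2.2941 bits.
RT = 340 + 105 × 2.2941 = 580.88 ms.

581 ms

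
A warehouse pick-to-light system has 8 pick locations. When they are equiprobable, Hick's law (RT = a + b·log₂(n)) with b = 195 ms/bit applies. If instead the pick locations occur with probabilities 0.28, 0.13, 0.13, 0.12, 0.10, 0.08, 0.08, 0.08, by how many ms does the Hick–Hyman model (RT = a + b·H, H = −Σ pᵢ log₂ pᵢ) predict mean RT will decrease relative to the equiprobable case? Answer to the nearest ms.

29 ms

The RT saving is b·ΔH. Equiprobable H₀ = log₂(8) = 3.0000 bits; with the given probabilities H = 2.8533 bits.
b·(H₀ − H) = 195 × (3.0000 − 2.8533) = 28.61 ms.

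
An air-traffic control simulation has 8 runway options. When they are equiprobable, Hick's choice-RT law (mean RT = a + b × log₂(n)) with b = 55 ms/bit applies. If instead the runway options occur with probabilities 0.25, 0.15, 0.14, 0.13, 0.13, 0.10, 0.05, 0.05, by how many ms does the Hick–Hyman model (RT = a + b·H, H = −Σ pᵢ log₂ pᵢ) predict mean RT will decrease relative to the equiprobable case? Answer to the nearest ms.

The RT saving is b·ΔH. Equiprobable H₀ = log₂(8) = 3.0000 bits; with the given probabilities H = 2.8373 bits.
b·(H₀ − H) = 55 × (3.0000 − 2.8373) = 8.95 ms.

9 ms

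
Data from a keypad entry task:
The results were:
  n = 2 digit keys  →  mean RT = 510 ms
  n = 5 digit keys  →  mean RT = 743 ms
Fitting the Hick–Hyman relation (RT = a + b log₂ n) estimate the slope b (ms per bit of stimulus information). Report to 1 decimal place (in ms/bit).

176.3 ms/bit

The slope on a log₂ axis is (743 − 510) / (2.3219 − 1) = 176.258 ms/bit.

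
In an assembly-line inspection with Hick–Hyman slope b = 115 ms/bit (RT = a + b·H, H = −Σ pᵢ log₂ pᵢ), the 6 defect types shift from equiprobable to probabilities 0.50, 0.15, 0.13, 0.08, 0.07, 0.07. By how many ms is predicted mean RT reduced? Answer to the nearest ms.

Equiprobable entropy H₀ = log₂ 6 = 2.5850 bits.
Skewed entropy H = −Σ pᵢ log₂ pᵢ = 2.1218 bits.
ΔRT = b·(H₀ − H) = 115 × 0.4632 = 53.26 ms.

53 ms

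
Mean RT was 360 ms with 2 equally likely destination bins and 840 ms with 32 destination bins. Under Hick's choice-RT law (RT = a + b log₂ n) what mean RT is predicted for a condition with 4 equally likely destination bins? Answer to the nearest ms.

With log₂ n on the abscissa the relation is linear; from the two conditions:
  b = (840 − 360) / (log₂ 32 − log₂ 2) = 480 / (5 − 1) = 120 ms/bit
  a = 360 − 120 × 1 = 240 ms
Then RT(4) = 240 + 120 × log₂ 4 = 240 + 120 × 2 ≈ 480.000 ms.

480 ms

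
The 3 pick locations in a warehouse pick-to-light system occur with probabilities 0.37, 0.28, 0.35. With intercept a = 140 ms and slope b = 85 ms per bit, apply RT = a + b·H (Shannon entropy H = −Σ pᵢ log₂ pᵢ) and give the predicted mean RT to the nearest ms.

274 ms

H = 0.37·log₂(1/0.37) + 0.28·log₂(1/0.28) + 0.35·log₂(1/0.35) = 1.5751 bits.
RT = 140 + 85 × 1.5751 = 273.88 ms.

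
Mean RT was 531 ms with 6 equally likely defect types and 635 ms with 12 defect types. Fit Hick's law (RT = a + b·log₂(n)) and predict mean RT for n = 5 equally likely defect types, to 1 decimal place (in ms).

With log₂ n on the abscissa the relation is linear; from the two conditions:
  b = (635 − 531) / (log₂ 12 − log₂ 6) = 104 / (3.5850 − 2.5850) = 104.000 ms/bit
  a = 531 − 104.000 × 2.5850 = 262.164 ms
Then RT(5) = 262.164 + 104.000 × log₂ 5 = 262.164 + 104.000 × 2.3219 ≈ 503.644 ms.

503.6 ms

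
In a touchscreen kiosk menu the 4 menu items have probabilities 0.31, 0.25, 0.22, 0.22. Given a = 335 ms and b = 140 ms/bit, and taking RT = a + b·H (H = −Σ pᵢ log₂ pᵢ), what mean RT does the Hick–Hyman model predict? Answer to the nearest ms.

613 ms

H = 0.31·log₂(1/0.31) + 0.25·log₂(1/0.25) + 0.22·log₂(1/0.22) + 0.22·log₂(1/0.22) = 1.9849 bits.
RT = 335 + 140 × 1.9849 = 612.89 ms.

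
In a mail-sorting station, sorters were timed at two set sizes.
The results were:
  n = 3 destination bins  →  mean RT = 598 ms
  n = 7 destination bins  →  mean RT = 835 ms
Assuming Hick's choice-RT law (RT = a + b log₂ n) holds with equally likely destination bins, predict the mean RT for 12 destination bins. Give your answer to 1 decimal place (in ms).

985.8 ms

Solve the two-equation system in a and b:
  b = (835 − 598) / (log₂ 7 − log₂ 3) = 237 / (2.8074 − 1.5850) = 193.882 ms/bit
  a = 598 − 193.882 × 1.5850 = 290.704 ms
Then RT(12) = 290.704 + 193.882 × log₂ 12 = 290.704 + 193.882 × 3.5850 ≈ 985.764 ms.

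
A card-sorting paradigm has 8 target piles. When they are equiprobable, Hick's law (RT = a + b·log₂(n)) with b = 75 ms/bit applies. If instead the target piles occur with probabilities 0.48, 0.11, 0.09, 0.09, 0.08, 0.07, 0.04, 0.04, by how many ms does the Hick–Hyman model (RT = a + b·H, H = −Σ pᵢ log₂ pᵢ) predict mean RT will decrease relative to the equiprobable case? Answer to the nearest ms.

Equiprobable entropy H₀ = log₂ 8 = 3.0000 bits.
Skewed entropy H = −Σ pᵢ log₂ pᵢ = 2.4154 bits.
ΔRT = b·(H₀ − H) = 75 × 0.5846 = 43.84 ms.

44 ms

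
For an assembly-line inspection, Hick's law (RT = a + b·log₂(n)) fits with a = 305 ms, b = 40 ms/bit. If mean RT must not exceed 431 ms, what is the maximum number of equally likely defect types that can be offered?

8

40·log₂ n ≤ 431 − 305 = 126, giving log₂ n ≤ 3.1500 and n ≤ 8.877. The largest whole number is 8.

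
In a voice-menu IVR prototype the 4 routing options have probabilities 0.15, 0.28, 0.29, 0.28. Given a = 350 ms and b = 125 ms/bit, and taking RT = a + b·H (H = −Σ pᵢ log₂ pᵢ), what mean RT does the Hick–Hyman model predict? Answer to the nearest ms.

Entropy contributions −pᵢ log₂ pᵢ: 0.4105, 0.5142, 0.5179, 0.5142; sum H = 1.9569 bits.
RT = a + bH = 350 + 125·1.9569 = 594.61 ms.

595 ms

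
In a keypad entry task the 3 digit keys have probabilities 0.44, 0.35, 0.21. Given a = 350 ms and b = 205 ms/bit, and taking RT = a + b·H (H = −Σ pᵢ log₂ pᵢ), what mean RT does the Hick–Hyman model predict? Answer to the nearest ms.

Entropy contributions −pᵢ log₂ pᵢ: 0.5211, 0.5301, 0.4728; sum H = 1.5241 bits.
RT = a + bH = 350 + 205·1.5241 = 662.43 ms.

662 ms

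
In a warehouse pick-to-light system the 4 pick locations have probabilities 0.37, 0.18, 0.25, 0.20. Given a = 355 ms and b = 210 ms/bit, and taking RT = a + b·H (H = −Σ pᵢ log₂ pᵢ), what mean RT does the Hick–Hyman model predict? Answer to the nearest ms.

762 ms

H = 0.37·log₂(1/0.37) + 0.18·log₂(1/0.18) + 0.25·log₂(1/0.25) + 0.20·log₂(1/0.20) = 1.9404 bits.
RT = 355 + 210 × 1.9404 = 762.49 ms.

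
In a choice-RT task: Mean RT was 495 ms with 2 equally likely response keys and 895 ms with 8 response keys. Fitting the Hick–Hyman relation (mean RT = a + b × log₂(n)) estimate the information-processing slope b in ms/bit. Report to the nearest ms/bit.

200 ms/bit

Slope: b = (895 − 495) / (log₂ 8 − log₂ 2) = 400/2.0000 = 200 ms/bit.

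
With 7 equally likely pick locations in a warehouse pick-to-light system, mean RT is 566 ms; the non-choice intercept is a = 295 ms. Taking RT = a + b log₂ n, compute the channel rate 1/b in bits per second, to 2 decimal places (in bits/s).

b = (566 − 295)/log₂ 7 = 271/2.8074 = 96.532 ms per bit = 0.09653 s/bit; the reciprocal is 10.359 bits/s.

10.36 bits/s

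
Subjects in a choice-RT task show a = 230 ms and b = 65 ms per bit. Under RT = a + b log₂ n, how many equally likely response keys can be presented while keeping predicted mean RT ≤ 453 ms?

10

Set 230 + 65·log₂ n ≤ 453 → log₂ n ≤ (453 − 230)/65 = 3.4308.
So n ≤ 2^3.4308 = 10.784; the largest integer n is 10.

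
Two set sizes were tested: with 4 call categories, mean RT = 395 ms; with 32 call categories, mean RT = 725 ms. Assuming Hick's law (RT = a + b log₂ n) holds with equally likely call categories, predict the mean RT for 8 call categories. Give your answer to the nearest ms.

505 ms

Fit slope and intercept:
  b = (725 − 395) / (log₂ 32 − log₂ 4) = 330 / (5 − 2) = 110 ms/bit
  a = 395 − 110 × 2 = 175 ms
Then RT(8) = 175 + 110 × log₂ 8 = 175 + 110 × 3 ≈ 505.000 ms.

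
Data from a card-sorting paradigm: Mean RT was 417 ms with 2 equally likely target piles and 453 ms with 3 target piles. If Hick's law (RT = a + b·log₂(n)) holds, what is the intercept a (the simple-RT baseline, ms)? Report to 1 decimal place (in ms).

355.5 ms

The slope on a log₂ axis is (453 − 417) / (1.5850 − 1) = 61.542 ms/bit.
Intercept: a = 417 − 61.542·log₂(2) = 355.458 ms.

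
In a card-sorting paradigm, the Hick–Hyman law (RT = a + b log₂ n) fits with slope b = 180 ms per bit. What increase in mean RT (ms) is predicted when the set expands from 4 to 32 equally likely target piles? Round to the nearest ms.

540 ms

ΔRT = (a + b log₂ n₂) − (a + b log₂ n₁) = b·(log₂ n₂ − log₂ n₁).
log₂(32) − log₂(4) = log₂(32/4) = log₂(8) = 3.
ΔRT = 180 × 3.0000 = 540.000 ms.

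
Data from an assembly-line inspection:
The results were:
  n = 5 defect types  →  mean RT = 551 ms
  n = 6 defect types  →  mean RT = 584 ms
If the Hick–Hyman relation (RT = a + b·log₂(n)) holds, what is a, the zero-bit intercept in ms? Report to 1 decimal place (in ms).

b = (RT₂ − RT₁)/(log₂ n₂ − log₂ n₁) = (584 − 551)/(2.5850 − 2.3219) = 125.459 ms/bit.
a = RT₁ − b·log₂ n₁ = 551 − 125.459 × 2.3219 = 259.694 ms.

259.7 ms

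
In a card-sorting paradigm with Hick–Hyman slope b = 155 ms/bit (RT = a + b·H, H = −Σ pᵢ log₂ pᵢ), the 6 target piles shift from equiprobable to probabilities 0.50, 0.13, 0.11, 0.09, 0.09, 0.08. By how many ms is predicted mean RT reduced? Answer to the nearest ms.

Equiprobable entropy H₀ = log₂ 6 = 2.5850 bits.
Skewed entropy H = −Σ pᵢ log₂ pᵢ = 2.1497 bits.
ΔRT = b·(H₀ − H) = 155 × 0.4352 = 67.46 ms.

67 ms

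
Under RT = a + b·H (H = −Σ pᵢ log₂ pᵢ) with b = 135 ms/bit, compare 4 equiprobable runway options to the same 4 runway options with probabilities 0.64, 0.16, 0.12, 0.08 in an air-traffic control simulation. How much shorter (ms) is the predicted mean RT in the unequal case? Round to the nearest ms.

The RT saving is b·ΔH. Equiprobable H₀ = log₂(4) = 2.0000 bits; with the given probabilities H = 1.4937 bits.
b·(H₀ − H) = 135 × (2.0000 − 1.4937) = 68.36 ms.

68 ms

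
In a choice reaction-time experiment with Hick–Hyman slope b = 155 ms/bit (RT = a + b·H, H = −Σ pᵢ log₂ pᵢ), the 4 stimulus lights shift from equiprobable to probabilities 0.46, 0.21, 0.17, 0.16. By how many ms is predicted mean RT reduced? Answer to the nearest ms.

Equiprobable entropy H₀ = log₂ 4 = 2.0000 bits.
Skewed entropy H = −Σ pᵢ log₂ pᵢ = 1.8458 bits.
ΔRT = b·(H₀ − H) = 155 × 0.1542 = 23.91 ms.

24 ms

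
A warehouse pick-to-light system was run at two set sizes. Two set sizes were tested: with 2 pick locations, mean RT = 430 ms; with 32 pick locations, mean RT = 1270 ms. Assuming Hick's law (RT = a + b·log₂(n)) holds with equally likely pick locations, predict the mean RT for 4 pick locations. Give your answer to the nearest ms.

640 ms

With log₂ n on the abscissa the relation is linear; from the two conditions:
  b = (1270 − 430) / (log₂ 32 − log₂ 2) = 840 / (5 − 1) = 210 ms/bit
  a = 430 − 210 × 1 = 220 ms
Then RT(4) = 220 + 210 × log₂ 4 = 220 + 210 × 2 ≈ 640.000 ms.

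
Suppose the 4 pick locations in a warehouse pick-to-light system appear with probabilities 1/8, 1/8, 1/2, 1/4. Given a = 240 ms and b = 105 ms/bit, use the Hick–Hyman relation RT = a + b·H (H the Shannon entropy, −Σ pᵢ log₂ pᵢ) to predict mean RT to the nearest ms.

Each term −pᵢ log₂ pᵢ: 0.125·3 + 0.125·3 + 0.5·1 + 0.25·2; summed, H = 1.750 bits.
Mean RT = a + bH = 240 + 105·1.750 = 423.75 ms.

424 ms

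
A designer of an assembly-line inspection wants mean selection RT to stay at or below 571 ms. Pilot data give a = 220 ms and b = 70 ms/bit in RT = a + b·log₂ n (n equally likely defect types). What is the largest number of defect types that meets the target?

Set 220 + 70·log₂ n ≤ 571 → log₂ n ≤ (571 − 220)/70 = 5.0143.
So n ≤ 2^5.0143 = 32.318; the largest integer n is 32.

32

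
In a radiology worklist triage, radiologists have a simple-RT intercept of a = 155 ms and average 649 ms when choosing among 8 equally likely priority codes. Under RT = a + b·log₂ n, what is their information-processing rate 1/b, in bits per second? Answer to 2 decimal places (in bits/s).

b = (649 − 155)/log₂ 8 = 494/3 = 164.667 ms per bit = 0.16467 s/bit; the reciprocal is 6.073 bits/s.

6.07 bits/s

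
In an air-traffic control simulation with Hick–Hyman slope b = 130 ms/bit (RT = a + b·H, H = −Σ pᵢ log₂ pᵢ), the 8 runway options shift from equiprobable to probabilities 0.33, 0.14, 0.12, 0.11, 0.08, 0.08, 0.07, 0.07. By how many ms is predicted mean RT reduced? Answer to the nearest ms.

Equiprobable entropy H₀ = log₂ 8 = 3.0000 bits.
Skewed entropy H = −Σ pᵢ log₂ pᵢ = 2.7624 bits.
ΔRT = b·(H₀ − H) = 130 × 0.2376 = 30.89 ms.

31 ms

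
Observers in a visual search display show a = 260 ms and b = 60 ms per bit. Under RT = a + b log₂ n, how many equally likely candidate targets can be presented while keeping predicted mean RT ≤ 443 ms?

60·log₂ n ≤ 443 − 260 = 183, giving log₂ n ≤ 3.0500 and n ≤ 8.282. The largest whole number is 8.

8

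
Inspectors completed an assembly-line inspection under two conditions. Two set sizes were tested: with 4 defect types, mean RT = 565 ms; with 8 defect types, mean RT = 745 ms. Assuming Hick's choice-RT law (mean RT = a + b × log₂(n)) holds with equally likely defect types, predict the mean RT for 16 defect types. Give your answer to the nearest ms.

Fit slope and intercept:
  b = (745 − 565) / (log₂ 8 − log₂ 4) = 180 / (3 − 2) = 180 ms/bit
  a = 565 − 180 × 2 = 205 ms
Then RT(16) = 205 + 180 × log₂ 16 = 205 + 180 × 4 ≈ 925.000 ms.

925 ms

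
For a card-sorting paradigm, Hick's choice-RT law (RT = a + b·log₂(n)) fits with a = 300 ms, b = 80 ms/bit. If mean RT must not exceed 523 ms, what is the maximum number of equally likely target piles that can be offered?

Information budget: (523 − 300)/80 = 2.7875 bits, so n ≤ 2^2.7875 = 6.904 → at most 6.

6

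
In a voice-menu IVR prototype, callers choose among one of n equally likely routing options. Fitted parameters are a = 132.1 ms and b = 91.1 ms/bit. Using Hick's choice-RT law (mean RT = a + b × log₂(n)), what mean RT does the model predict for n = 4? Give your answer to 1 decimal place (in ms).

314.3 ms

log₂(4) = 2 bits, so RT = 132.1 + 91.1 × 2 ≈ 314.300 ms.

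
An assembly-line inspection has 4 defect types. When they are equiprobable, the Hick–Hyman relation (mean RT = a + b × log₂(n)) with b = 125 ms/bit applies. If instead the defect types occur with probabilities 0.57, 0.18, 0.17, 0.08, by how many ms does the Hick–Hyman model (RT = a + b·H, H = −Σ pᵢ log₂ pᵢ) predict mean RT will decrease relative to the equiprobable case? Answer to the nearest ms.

The RT saving is b·ΔH. Equiprobable H₀ = log₂(4) = 2.0000 bits; with the given probabilities H = 1.6337 bits.
b·(H₀ − H) = 125 × (2.0000 − 1.6337) = 45.79 ms.

46 ms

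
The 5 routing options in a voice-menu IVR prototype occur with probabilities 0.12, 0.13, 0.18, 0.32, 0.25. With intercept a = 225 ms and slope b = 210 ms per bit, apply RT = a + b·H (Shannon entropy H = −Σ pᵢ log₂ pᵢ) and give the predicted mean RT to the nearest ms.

691 ms

Entropy contributions −pᵢ log₂ pᵢ: 0.3671, 0.3826, 0.4453, 0.5260, 0.5000; sum H = 2.2211 bits.
RT = a + bH = 225 + 210·2.2211 = 691.42 ms.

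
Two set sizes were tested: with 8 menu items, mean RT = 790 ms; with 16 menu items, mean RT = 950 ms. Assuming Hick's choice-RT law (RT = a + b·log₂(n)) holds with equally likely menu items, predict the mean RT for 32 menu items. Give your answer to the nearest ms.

1110 ms

Solve the two-equation system in a and b:
  b = (950 − 790) / (log₂ 16 − log₂ 8) = 160 / (4 − 3) = 160 ms/bit
  a = 790 − 160 × 3 = 310 ms
Then RT(32) = 310 + 160 × log₂ 32 = 310 + 160 × 5 ≈ 1110.000 ms.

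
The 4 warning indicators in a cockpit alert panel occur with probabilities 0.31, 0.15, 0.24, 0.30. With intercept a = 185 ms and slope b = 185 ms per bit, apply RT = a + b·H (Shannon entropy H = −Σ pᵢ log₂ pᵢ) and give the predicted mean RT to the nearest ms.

546 ms

Entropy contributions −pᵢ log₂ pᵢ: 0.5238, 0.4105, 0.4941, 0.5211; sum H = 1.9496 bits.
RT = a + bH = 185 + 185·1.9496 = 545.67 ms.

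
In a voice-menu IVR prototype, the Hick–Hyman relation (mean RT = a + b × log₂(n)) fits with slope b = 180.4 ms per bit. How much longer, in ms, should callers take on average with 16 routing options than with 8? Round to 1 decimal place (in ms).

180.4 ms

The intercept a cancels: ΔRT = b·(log₂ n₂ − log₂ n₁) = b·log₂(n₂/n₁).
log₂(16) − log₂(8) = log₂(16/8) = log₂(2) = 1.
ΔRT = 180.4 × 1.0000 = 180.400 ms.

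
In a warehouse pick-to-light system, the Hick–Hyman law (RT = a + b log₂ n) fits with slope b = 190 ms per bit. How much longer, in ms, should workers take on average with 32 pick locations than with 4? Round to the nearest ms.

The intercept a cancels: ΔRT = b·(log₂ n₂ − log₂ n₁) = b·log₂(n₂/n₁).
log₂(32) − log₂(4) = log₂(32/4) = log₂(8) = 3.
ΔRT = 190 × 3.0000 = 570.000 ms.

570 ms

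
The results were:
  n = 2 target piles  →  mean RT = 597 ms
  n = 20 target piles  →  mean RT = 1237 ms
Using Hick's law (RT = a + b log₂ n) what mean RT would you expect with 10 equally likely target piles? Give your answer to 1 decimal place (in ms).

1044.3 ms

Fit slope and intercept:
  b = (1237 − 597) / (log₂ 20 − log₂ 2) = 640 / (4.3219 − 1) = 192.659 ms/bit
  a = 597 − 192.659 × 1 = 404.341 ms
Then RT(10) = 404.341 + 192.659 × log₂ 10 = 404.341 + 192.659 × 3.3219 ≈ 1044.341 ms.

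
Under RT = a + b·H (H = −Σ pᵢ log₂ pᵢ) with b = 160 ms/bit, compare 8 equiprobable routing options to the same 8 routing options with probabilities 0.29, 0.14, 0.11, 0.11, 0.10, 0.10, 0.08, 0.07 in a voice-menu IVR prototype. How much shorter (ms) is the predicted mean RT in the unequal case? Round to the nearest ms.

Equiprobable entropy H₀ = log₂ 8 = 3.0000 bits.
Skewed entropy H = −Σ pᵢ log₂ pᵢ = 2.8400 bits.
ΔRT = b·(H₀ − H) = 160 × 0.1600 = 25.59 ms.

26 ms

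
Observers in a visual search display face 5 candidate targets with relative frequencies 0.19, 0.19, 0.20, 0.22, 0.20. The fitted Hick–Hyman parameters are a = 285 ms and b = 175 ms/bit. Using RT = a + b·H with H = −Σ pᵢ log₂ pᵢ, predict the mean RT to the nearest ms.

691 ms

Entropy contributions −pᵢ log₂ pᵢ: 0.4552, 0.4552, 0.4644, 0.4806, 0.4644; sum H = 2.3198 bits.
RT = a + bH = 285 + 175·2.3198 = 690.96 ms.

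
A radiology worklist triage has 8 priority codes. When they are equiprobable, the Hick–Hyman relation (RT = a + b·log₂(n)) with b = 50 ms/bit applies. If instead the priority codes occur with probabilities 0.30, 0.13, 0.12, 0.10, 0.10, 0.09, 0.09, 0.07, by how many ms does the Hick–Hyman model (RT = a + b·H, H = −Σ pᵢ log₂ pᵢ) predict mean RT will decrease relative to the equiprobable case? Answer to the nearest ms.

9 ms

The RT saving is b·ΔH. Equiprobable H₀ = log₂(8) = 3.0000 bits; with the given probabilities H = 2.8290 bits.
b·(H₀ − H) = 50 × (3.0000 − 2.8290) = 8.55 ms.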